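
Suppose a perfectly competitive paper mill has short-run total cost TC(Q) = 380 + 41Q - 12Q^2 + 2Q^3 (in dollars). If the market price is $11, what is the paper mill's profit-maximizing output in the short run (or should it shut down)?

Shut down

Strip out fixed cost: VC = 41Q - 12Q^2 + 2Q^3. Then AVC = 41 - 12Q + 2Q^2 and MC = 41 - 24Q + 6Q^2.
AVC hits its minimum where MC = AVC, at Q = 3, giving min AVC = 41 - 12·3 + 2·3^2 = $23.
With P < min AVC ($11 < $23), every unit sold adds to the loss.
Shutting down limits the loss to fixed cost, $380.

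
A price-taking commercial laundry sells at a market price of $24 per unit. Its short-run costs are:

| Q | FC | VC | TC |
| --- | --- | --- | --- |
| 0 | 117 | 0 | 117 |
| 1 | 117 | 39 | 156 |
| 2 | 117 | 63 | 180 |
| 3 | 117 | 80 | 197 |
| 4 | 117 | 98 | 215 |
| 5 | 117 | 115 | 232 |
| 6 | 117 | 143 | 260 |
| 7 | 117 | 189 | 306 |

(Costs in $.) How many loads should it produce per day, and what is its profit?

Q = 5; profit = -$112

Tabulate TR − TC: Q=0: -117; Q=1: -132; Q=2: -132; Q=3: -125; Q=4: -119; Q=5: -112; Q=6: -116; Q=7: -138.
Profit is maximized at Q = 5. AVC there is 115/5 = $23 ≤ P, so producing beats shutting down (which would give -$117).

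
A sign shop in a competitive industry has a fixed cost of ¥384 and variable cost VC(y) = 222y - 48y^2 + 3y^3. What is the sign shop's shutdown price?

Short-run supply begins at min AVC. From VC = 222y - 48y^2 + 3y^3, AVC = 222 - 48y + 3y^2.
dAVC/dy = -48 + 6y = 0 gives y = 8. min AVC = 222 - 48·8 + 3·8^2 = 30.
For P < ¥30 the firm produces nothing.

¥30 per unit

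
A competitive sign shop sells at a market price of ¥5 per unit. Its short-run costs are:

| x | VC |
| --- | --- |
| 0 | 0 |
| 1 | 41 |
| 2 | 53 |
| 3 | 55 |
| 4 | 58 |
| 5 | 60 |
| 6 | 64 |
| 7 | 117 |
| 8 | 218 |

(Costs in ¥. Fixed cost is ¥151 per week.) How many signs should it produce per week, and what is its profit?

x = 0 (shut down); profit = -¥151

Profit at each row (π = 5x − TC): x=0: -151; x=1: -187; x=2: -194; x=3: -191; x=4: -189; x=5: -186; x=6: -185; x=7: -233; x=8: -329.
Profit is highest at x = 0. Equivalently, the lowest AVC in the table is 64/6 ≈ ¥10.67 at x = 6, and P = ¥5 falls below it — price never covers variable cost, so the firm shuts down and loses only its fixed cost.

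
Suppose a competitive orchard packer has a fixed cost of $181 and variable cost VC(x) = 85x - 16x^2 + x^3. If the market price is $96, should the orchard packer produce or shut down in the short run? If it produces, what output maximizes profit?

From TC, MC = TC'(x) = 85 - 32x + 3x^2 and AVC = VC/x = 85 - 16x + x^2.
AVC is minimized where dAVC/dx = -16 + 2x = 0, at x = 8; min AVC = 85 - 16·8 + 8^2 = $21.
P = $96 exceeds min AVC = $21, so the firm stays open.
Solving P = MC: -11 - 32x + 3x^2 = 0 ⇒ x = -1/3 or 11. On the upward-sloping branch, x* = 11.
Check: AVC at x = 11 is $30 ≤ P, so revenue covers variable cost.
Profit = P·x − TC = 96·11 − 511 = $545.

Produce at x = 11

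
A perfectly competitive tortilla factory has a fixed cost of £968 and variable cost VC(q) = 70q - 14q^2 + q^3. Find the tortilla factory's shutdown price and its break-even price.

AVC = 70 - 14q + q^2; minimized at q = 7, giving min AVC = £21. That is the shutdown price.
ATC = 968/q + 70 - 14q + q^2. Setting dATC/dq = −968/q^2 − 14 + 2q = 0 gives q = 11 (since 2·11^3 − 14·11^2 = 968).
min ATC = 968/11 + 70 − 14·11 + 11^2 = £125. That is the break-even price.
Between these two prices the firm operates at a loss; above £125 it earns a profit.

Shutdown price = £21; break-even price = £125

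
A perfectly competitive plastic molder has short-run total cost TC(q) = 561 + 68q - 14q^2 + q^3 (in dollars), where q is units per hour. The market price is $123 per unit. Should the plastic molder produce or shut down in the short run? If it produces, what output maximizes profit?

Produce at q = 11

From TC, MC = TC'(q) = 68 - 28q + 3q^2 and AVC = VC/q = 68 - 14q + q^2.
AVC hits its minimum where MC = AVC, at q = 7, giving min AVC = 68 - 14·7 + 7^2 = $19.
Since P = $123 ≥ min AVC = $19, price covers variable cost and the firm should produce.
P = MC gives -55 - 28q + 3q^2 = 0, with roots -5/3 and 11. Take the larger (rising MC): q* = 11.
Check: AVC at q = 11 is $35 ≤ P, so revenue covers variable cost.
Profit = P·q − TC = 123·11 − 946 = $407.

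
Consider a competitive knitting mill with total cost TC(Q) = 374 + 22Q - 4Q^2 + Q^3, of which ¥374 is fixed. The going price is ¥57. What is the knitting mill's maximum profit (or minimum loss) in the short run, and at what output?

Profit = -¥224 at Q = 5

AVC = 22 - 4Q + Q^2 has its minimum ¥18 at Q = 2; price ¥57 clears that bar, so the firm operates.
With MC = 22 - 8Q + 3Q^2, P = MC on the upward-sloping part at Q* = 5.
TR = 57·5 = 285. TC = 374 + 135 = 509. Profit = 285 − 509 = -¥224.
By producing, the firm covers all variable cost plus ¥150 of fixed cost; shutting down would lose the full ¥374.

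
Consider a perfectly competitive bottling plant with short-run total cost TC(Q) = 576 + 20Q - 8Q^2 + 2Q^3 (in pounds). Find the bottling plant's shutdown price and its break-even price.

AVC = 20 - 8Q + 2Q^2; minimized at Q = 2, giving min AVC = £12. That is the shutdown price.
ATC = 576/Q + 20 - 8Q + 2Q^2. Setting dATC/dQ = −576/Q^2 − 8 + 4Q = 0 gives Q = 6 (since 4·6^3 − 8·6^2 = 576).
min ATC = 576/6 + 20 − 8·6 + 2·6^2 = £140. That is the break-even price.
Between these two prices the firm operates at a loss; above £140 it earns a profit.

Shutdown price = £12; break-even price = £140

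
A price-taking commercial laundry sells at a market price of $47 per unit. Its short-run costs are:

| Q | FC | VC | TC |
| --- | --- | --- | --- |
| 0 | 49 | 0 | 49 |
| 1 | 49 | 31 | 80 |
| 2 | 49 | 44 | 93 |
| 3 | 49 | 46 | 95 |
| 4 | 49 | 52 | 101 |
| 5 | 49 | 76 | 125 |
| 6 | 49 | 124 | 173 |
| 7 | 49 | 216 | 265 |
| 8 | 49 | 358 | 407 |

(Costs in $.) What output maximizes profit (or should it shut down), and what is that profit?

Q = 5; profit = $110

Compute π = P·Q − TC at each output: Q=0: -49; Q=1: -33; Q=2: 1; Q=3: 46; Q=4: 87; Q=5: 110; Q=6: 109; Q=7: 64; Q=8: -31.
Profit is maximized at Q = 5. AVC there is 76/5 = $15.20 ≤ P, so producing beats shutting down (which would give -$49).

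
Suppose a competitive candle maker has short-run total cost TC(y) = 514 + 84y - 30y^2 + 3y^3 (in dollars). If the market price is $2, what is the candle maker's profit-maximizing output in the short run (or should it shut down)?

Strip out fixed cost: VC = 84y - 30y^2 + 3y^3. Then AVC = 84 - 30y + 3y^2 and MC = 84 - 60y + 9y^2.
AVC hits its minimum where MC = AVC, at y = 5, giving min AVC = 84 - 30·5 + 3·5^2 = $9.
P = $2 lies below min AVC = $9; no output level covers variable cost.
Best response: produce nothing and absorb the $514 fixed cost.

Shut down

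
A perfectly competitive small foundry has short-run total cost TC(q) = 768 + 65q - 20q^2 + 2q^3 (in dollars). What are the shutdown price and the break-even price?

Shutdown price = min AVC. AVC = 65 - 20q + 2q^2, with vertex at q = 5 and minimum $15.
ATC = 768/q + 65 - 20q + 2q^2. Setting dATC/dq = −768/q^2 − 20 + 4q = 0 gives q = 8 (since 4·8^3 − 20·8^2 = 768).
min ATC = 768/8 + 65 − 20·8 + 2·8^2 = $129. That is the break-even price.
Between these two prices the firm operates at a loss; above $129 it earns a profit.

Shutdown price = $15; break-even price = $129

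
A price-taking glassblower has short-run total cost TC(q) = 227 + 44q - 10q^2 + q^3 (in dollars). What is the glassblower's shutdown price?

$19 per unit

Short-run supply begins at min AVC. From VC = 44q - 10q^2 + q^3, AVC = 44 - 10q + q^2.
At the minimum of AVC, MC = AVC. MC = 44 - 20q + 3q^2; setting MC = AVC gives 2q^2 - 10q = 0, so q = 5. min AVC = 19.
The firm shuts down for any P below $19.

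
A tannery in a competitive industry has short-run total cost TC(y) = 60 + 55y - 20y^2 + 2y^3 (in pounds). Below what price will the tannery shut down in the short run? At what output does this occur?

£5 per unit, at y = 5

The firm shuts down when price falls below the minimum of average variable cost. AVC = VC/y = 55 - 20y + 2y^2.
At the minimum of AVC, MC = AVC. MC = 55 - 40y + 6y^2; setting MC = AVC gives 4y^2 - 20y = 0, so y = 5. min AVC = 5.
The firm shuts down for any P below £5.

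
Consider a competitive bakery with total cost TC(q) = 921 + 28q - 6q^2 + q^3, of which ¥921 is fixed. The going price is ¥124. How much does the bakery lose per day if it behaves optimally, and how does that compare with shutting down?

Profit = -¥281 at q = 8

AVC = 28 - 6q + q^2 has its minimum ¥19 at q = 3; price ¥124 clears that bar, so the firm operates.
MC = 28 - 12q + 3q^2. Setting P = MC and taking the root on the rising branch gives q* = 8.
TR = 124·8 = 992. TC = 921 + 352 = 1273. Profit = 992 − 1273 = -¥281.
By producing, the firm covers all variable cost plus ¥640 of fixed cost; shutting down would lose the full ¥921.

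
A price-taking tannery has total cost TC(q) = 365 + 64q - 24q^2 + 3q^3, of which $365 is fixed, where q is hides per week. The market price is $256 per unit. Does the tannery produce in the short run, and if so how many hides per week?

From TC, MC = TC'(q) = 64 - 48q + 9q^2 and AVC = VC/q = 64 - 24q + 3q^2.
AVC hits its minimum where MC = AVC, at q = 4, giving min AVC = 64 - 24·4 + 3·4^2 = $16.
Since P = $256 ≥ min AVC = $16, price covers variable cost and the firm should produce.
P = MC gives -192 - 48q + 9q^2 = 0, with roots -8/3 and 8. Take the larger (rising MC): q* = 8.
Check: AVC at q = 8 is $64 ≤ P, so revenue covers variable cost.
Profit = P·q − TC = 256·8 − 877 = $1171.

Produce at q = 8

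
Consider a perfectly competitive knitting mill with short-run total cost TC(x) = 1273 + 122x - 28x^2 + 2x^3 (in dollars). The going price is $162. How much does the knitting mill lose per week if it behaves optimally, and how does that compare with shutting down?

AVC = 122 - 28x + 2x^2; min AVC = $24 at x = 7. Since P = $162 ≥ min AVC, the firm produces.
MC = 122 - 56x + 6x^2. Setting P = MC and taking the root on the rising branch gives x* = 10.
TR = 162·10 = 1620. TC = 1273 + 420 = 1693. Profit = 1620 − 1693 = -$73.
By producing, the firm covers all variable cost plus $1200 of fixed cost; shutting down would lose the full $1273.

Profit = -$73 at x = 10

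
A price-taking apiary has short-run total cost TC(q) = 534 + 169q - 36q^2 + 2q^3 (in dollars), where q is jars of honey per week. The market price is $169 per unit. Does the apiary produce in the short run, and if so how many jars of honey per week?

Strip out fixed cost: VC = 169q - 36q^2 + 2q^3. Then AVC = 169 - 36q + 2q^2 and MC = 169 - 72q + 6q^2.
The AVC parabola has its vertex at q = 36/4 = 9, where AVC = 169 - 36·9 + 2·9^2 = $7.
Since P = $169 ≥ min AVC = $7, price covers variable cost and the firm should produce.
Solving P = MC: -72q + 6q^2 = 0 ⇒ q = 0 or 12. On the upward-sloping branch, q* = 12.
Check: AVC at q = 12 is $25 ≤ P, so revenue covers variable cost.
Profit = P·q − TC = 169·12 − 834 = $1194.

Produce at q = 12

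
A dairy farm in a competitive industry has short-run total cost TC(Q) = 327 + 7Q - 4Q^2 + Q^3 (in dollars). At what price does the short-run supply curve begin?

$3 per unit

Short-run supply begins at min AVC. From VC = 7Q - 4Q^2 + Q^3, AVC = 7 - 4Q + Q^2.
dAVC/dQ = -4 + 2Q = 0 gives Q = 2. min AVC = 7 - 4·2 + 2^2 = 3.
So the shutdown price is $3.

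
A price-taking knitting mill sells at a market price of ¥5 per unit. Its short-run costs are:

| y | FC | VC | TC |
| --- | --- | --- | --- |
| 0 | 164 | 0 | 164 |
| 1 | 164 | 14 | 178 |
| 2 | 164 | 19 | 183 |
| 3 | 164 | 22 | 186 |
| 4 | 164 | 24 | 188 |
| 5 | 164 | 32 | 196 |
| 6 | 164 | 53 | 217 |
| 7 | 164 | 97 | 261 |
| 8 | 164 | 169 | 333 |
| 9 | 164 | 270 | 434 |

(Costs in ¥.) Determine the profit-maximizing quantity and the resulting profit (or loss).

y = 0 (shut down); profit = -¥164

Tabulate TR − TC: y=0: -164; y=1: -173; y=2: -173; y=3: -171; y=4: -168; y=5: -171; y=6: -187; y=7: -226; y=8: -293; y=9: -389.
Profit is highest at y = 0. Equivalently, the lowest AVC in the table is 24/4 ≈ ¥6 at y = 4, and P = ¥5 falls below it — price never covers variable cost, so the firm shuts down and loses only its fixed cost.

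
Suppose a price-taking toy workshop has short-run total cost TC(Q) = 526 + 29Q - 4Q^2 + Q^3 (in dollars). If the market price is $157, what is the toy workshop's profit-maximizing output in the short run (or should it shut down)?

From TC, MC = TC'(Q) = 29 - 8Q + 3Q^2 and AVC = VC/Q = 29 - 4Q + Q^2.
The AVC parabola has its vertex at Q = 4/2 = 2, where AVC = 29 - 4·2 + 2^2 = $25.
Since P = $157 ≥ min AVC = $25, price covers variable cost and the firm should produce.
Set P = MC: 157 = 29 - 8Q + 3Q^2 → -128 - 8Q + 3Q^2 = 0. The roots are Q = -16/3 and Q = 8; the profit-maximizing output is on the rising part of MC, so Q* = 8.
Check: AVC at Q = 8 is $61 ≤ P, so revenue covers variable cost.
Profit = P·Q − TC = 157·8 − 1014 = $242.

Produce at Q = 8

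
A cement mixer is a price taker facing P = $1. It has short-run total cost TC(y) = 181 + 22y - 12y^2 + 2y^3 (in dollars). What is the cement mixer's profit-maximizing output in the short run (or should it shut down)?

Shut down

From TC, MC = TC'(y) = 22 - 24y + 6y^2 and AVC = VC/y = 22 - 12y + 2y^2.
The AVC parabola has its vertex at y = 12/4 = 3, where AVC = 22 - 12·3 + 2·3^2 = $4.
With P < min AVC ($1 < $4), every unit sold adds to the loss.
Best response: produce nothing and absorb the $181 fixed cost.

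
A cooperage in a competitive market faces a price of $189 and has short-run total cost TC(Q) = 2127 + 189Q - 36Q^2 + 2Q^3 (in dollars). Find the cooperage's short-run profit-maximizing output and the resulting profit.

AVC = 189 - 36Q + 2Q^2; min AVC = $27 at Q = 9. Since P = $189 ≥ min AVC, the firm produces.
MC = 189 - 72Q + 6Q^2. Setting P = MC and taking the root on the rising branch gives Q* = 12.
TR = 189·12 = 2268. TC = 2127 + 540 = 2667. Profit = 2268 − 2667 = -$399.
By producing, the firm covers all variable cost plus $1728 of fixed cost; shutting down would lose the full $2127.

Profit = -$399 at Q = 12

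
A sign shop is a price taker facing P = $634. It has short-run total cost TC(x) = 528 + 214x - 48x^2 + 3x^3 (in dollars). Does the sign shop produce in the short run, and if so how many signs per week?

Variable cost is VC = 214x - 48x^2 + 3x^3, so AVC = VC/x = 214 - 48x + 3x^2 and MC = dTC/dx = 214 - 96x + 9x^2.
AVC hits its minimum where MC = AVC, at x = 8, giving min AVC = 214 - 48·8 + 3·8^2 = $22.
Because $634 ≥ $22, revenue can cover variable cost; the firm operates.
Set P = MC: 634 = 214 - 96x + 9x^2 → -420 - 96x + 9x^2 = 0. The roots are x = -10/3 and x = 14; the profit-maximizing output is on the rising part of MC, so x* = 14.
Check: AVC at x = 14 is $130 ≤ P, so revenue covers variable cost.
Profit = P·x − TC = 634·14 − 2348 = $6528.

Produce at x = 14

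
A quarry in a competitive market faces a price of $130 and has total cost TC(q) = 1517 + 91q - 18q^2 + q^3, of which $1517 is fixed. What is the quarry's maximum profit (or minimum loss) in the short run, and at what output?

Profit = -$165 at q = 13

AVC = 91 - 18q + q^2; min AVC = $10 at q = 9. Since P = $130 ≥ min AVC, the firm produces.
MC = 91 - 36q + 3q^2. Setting P = MC and taking the root on the rising branch gives q* = 13.
TR = 130·13 = 1690. TC = 1517 + 338 = 1855. Profit = 1690 − 1855 = -$165.
That loss of $165 beats the $1517 the firm would lose by shutting down; producing recovers $1352 of fixed cost.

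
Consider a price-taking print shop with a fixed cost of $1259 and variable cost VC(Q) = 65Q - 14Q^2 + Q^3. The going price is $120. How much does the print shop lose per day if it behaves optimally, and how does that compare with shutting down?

Profit = -$291 at Q = 11

AVC = 65 - 14Q + Q^2 has its minimum $16 at Q = 7; price $120 clears that bar, so the firm operates.
With MC = 65 - 28Q + 3Q^2, P = MC on the upward-sloping part at Q* = 11.
TR = 120·11 = 1320. TC = 1259 + 352 = 1611. Profit = 1320 − 1611 = -$291.
That loss of $291 beats the $1259 the firm would lose by shutting down; producing recovers $968 of fixed cost.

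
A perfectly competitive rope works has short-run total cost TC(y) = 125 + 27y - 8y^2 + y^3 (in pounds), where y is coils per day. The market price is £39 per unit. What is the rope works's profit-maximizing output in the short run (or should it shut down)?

Strip out fixed cost: VC = 27y - 8y^2 + y^3. Then AVC = 27 - 8y + y^2 and MC = 27 - 16y + 3y^2.
AVC is minimized where dAVC/dy = -8 + 2y = 0, at y = 4; min AVC = 27 - 8·4 + 4^2 = £11.
P = £39 exceeds min AVC = £11, so the firm stays open.
Solving P = MC: -12 - 16y + 3y^2 = 0 ⇒ y = -2/3 or 6. On the upward-sloping branch, y* = 6.
Check: AVC at y = 6 is £15 ≤ P, so revenue covers variable cost.
Profit = P·y − TC = 39·6 − 215 = £19.

Produce at y = 6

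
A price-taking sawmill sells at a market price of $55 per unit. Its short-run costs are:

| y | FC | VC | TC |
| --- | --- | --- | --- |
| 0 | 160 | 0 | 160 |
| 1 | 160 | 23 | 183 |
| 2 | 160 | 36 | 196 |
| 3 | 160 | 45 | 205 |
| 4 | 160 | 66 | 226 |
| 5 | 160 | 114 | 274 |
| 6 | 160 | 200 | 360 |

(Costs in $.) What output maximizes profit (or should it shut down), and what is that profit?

Tabulate TR − TC: y=0: -160; y=1: -128; y=2: -86; y=3: -40; y=4: -6; y=5: 1; y=6: -30.
Profit is maximized at y = 5. AVC there is 114/5 = $22.80 ≤ P, so producing beats shutting down (which would give -$160).

y = 5; profit = $1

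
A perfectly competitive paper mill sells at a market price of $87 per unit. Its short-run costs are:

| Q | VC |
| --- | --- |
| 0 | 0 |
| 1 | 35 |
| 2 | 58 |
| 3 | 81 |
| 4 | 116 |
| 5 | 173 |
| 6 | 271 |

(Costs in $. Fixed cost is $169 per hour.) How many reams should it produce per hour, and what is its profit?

Q = 5; profit = $93

Tabulate TR − TC: Q=0: -169; Q=1: -117; Q=2: -53; Q=3: 11; Q=4: 63; Q=5: 93; Q=6: 82.
Profit is maximized at Q = 5. AVC there is 173/5 = $34.60 ≤ P, so producing beats shutting down (which would give -$169).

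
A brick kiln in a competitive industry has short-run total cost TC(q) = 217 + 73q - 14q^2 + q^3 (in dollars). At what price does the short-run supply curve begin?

$24 per unit

The firm shuts down when price falls below the minimum of average variable cost. AVC = VC/q = 73 - 14q + q^2.
dAVC/dq = -14 + 2q = 0 gives q = 7. min AVC = 73 - 14·7 + 7^2 = 24.
So the shutdown price is $24.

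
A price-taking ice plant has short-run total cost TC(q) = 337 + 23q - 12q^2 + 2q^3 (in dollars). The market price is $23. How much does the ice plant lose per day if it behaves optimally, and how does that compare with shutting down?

Profit = -$273 at q = 4

AVC = 23 - 12q + 2q^2 has its minimum $5 at q = 3; price $23 clears that bar, so the firm operates.
MC = 23 - 24q + 6q^2. Setting P = MC and taking the root on the rising branch gives q* = 4.
TR = 23·4 = 92. TC = 337 + 28 = 365. Profit = 92 − 365 = -$273.
Shutting down would mean losing the fixed cost of $337, so operating at a loss of $273 is better by $64.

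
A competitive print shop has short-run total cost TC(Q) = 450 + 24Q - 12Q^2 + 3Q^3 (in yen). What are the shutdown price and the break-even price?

Shutdown price = ¥12; break-even price = ¥129

Shutdown price = min AVC. AVC = 24 - 12Q + 3Q^2, with vertex at Q = 2 and minimum ¥12.
ATC = 450/Q + 24 - 12Q + 3Q^2. Setting dATC/dQ = −450/Q^2 − 12 + 6Q = 0 gives Q = 5 (since 6·5^3 − 12·5^2 = 450).
min ATC = 450/5 + 24 − 12·5 + 3·5^2 = ¥129. That is the break-even price.
Between these two prices the firm operates at a loss; above ¥129 it earns a profit.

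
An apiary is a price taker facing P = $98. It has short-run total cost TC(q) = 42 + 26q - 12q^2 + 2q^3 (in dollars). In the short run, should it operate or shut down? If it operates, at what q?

Variable cost is VC = 26q - 12q^2 + 2q^3, so AVC = VC/q = 26 - 12q + 2q^2 and MC = dTC/dq = 26 - 24q + 6q^2.
AVC is minimized where dAVC/dq = -12 + 4q = 0, at q = 3; min AVC = 26 - 12·3 + 2·3^2 = $8.
Because $98 ≥ $8, revenue can cover variable cost; the firm operates.
Solving P = MC: -72 - 24q + 6q^2 = 0 ⇒ q = -2 or 6. On the upward-sloping branch, q* = 6.
Check: AVC at q = 6 is $26 ≤ P, so revenue covers variable cost.
Profit = P·q − TC = 98·6 − 198 = $390.

Produce at q = 6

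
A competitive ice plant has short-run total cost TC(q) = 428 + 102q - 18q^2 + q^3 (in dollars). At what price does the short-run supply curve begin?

Short-run supply begins at min AVC. From VC = 102q - 18q^2 + q^3, AVC = 102 - 18q + q^2.
dAVC/dq = -18 + 2q = 0 gives q = 9. min AVC = 102 - 18·9 + 9^2 = 21.
The firm shuts down for any P below $21.

$21 per unit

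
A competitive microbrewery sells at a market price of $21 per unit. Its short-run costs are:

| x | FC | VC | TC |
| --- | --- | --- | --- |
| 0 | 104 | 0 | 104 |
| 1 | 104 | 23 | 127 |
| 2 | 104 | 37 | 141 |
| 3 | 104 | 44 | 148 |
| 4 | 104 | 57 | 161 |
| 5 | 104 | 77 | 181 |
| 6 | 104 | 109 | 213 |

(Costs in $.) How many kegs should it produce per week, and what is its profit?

x = 5; profit = -$76

Compute π = P·x − TC at each output: x=0: -104; x=1: -106; x=2: -99; x=3: -85; x=4: -77; x=5: -76; x=6: -87.
Profit is maximized at x = 5. AVC there is 77/5 = $15.40 ≤ P, so producing beats shutting down (which would give -$104).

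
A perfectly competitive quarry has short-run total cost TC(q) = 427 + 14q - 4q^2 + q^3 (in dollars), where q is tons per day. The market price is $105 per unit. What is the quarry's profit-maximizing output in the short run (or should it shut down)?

Produce at q = 7

Strip out fixed cost: VC = 14q - 4q^2 + q^3. Then AVC = 14 - 4q + q^2 and MC = 14 - 8q + 3q^2.
AVC is minimized where dAVC/dq = -4 + 2q = 0, at q = 2; min AVC = 14 - 4·2 + 2^2 = $10.
Because $105 ≥ $10, revenue can cover variable cost; the firm operates.
Solving P = MC: -91 - 8q + 3q^2 = 0 ⇒ q = -13/3 or 7. On the upward-sloping branch, q* = 7.
Check: AVC at q = 7 is $35 ≤ P, so revenue covers variable cost.
Profit = P·q − TC = 105·7 − 672 = $63.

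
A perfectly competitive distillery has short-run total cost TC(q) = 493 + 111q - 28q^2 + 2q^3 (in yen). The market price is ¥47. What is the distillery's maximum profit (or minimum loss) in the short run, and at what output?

Profit = -¥237 at q = 8

AVC = 111 - 28q + 2q^2; min AVC = ¥13 at q = 7. Since P = ¥47 ≥ min AVC, the firm produces.
MC = 111 - 56q + 6q^2. Setting P = MC and taking the root on the rising branch gives q* = 8.
TR = 47·8 = 376. TC = 493 + 120 = 613. Profit = 376 − 613 = -¥237.
Shutting down would mean losing the fixed cost of ¥493, so operating at a loss of ¥237 is better by ¥256.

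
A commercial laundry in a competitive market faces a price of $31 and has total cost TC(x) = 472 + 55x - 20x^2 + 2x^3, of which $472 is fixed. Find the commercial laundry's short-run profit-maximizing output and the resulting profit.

Profit = -$328 at x = 6

AVC = 55 - 20x + 2x^2; min AVC = $5 at x = 5. Since P = $31 ≥ min AVC, the firm produces.
With MC = 55 - 40x + 6x^2, P = MC on the upward-sloping part at x* = 6.
TR = 31·6 = 186. TC = 472 + 42 = 514. Profit = 186 − 514 = -$328.
By producing, the firm covers all variable cost plus $144 of fixed cost; shutting down would lose the full $472.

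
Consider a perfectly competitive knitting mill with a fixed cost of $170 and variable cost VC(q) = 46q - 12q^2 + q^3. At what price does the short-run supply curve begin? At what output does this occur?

Short-run supply begins at min AVC. From VC = 46q - 12q^2 + q^3, AVC = 46 - 12q + q^2.
dAVC/dq = -12 + 2q = 0 gives q = 6. min AVC = 46 - 12·6 + 6^2 = 10.
So the shutdown price is $10.

$10 per unit, at q = 6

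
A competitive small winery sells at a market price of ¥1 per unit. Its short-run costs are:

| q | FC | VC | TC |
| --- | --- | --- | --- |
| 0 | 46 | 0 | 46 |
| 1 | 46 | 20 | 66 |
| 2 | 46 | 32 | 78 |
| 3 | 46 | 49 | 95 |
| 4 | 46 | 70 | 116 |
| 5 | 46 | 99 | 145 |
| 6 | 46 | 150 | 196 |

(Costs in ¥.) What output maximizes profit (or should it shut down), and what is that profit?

q = 0 (shut down); profit = -¥46

Compute π = P·q − TC at each output: q=0: -46; q=1: -65; q=2: -76; q=3: -92; q=4: -112; q=5: -140; q=6: -190.
Profit is highest at q = 0. Equivalently, the lowest AVC in the table is 32/2 ≈ ¥16 at q = 2, and P = ¥1 falls below it — price never covers variable cost, so the firm shuts down and loses only its fixed cost.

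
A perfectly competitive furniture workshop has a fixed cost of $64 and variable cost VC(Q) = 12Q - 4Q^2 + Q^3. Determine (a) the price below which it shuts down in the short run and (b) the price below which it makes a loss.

Shutdown price = $8; break-even price = $28

AVC = 12 - 4Q + Q^2; minimized at Q = 2, giving min AVC = $8. That is the shutdown price.
ATC = 64/Q + 12 - 4Q + Q^2. Setting dATC/dQ = −64/Q^2 − 4 + 2Q = 0 gives Q = 4 (since 2·4^3 − 4·4^2 = 64).
min ATC = 64/4 + 12 − 4·4 + 4^2 = $28. That is the break-even price.
For $8 ≤ P < $28 the firm produces at a loss; below $8 it shuts down.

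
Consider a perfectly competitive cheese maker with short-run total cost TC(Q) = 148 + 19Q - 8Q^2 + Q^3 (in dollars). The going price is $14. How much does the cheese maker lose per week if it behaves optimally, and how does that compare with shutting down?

AVC = 19 - 8Q + Q^2; min AVC = $3 at Q = 4. Since P = $14 ≥ min AVC, the firm produces.
MC = 19 - 16Q + 3Q^2. Setting P = MC and taking the root on the rising branch gives Q* = 5.
TR = 14·5 = 70. TC = 148 + 20 = 168. Profit = 70 − 168 = -$98.
By producing, the firm covers all variable cost plus $50 of fixed cost; shutting down would lose the full $148.

Profit = -$98 at Q = 5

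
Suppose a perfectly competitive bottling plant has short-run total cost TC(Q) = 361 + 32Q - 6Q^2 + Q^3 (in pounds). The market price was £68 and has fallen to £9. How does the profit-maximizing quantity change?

MC = 32 - 12Q + 3Q^2; the shutdown threshold is min AVC = £23 (at Q = 3).
With P = £68 above the shutdown price, P = MC gives Q = 6.
At P = £9 < min AVC = £23, price no longer covers variable cost at any output, so the firm shuts down: Q = 0.

Output falls from 6 to 0 (the firm shuts down)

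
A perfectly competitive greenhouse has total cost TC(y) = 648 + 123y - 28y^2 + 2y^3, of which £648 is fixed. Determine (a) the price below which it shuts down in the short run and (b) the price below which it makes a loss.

Shutdown price = £25; break-even price = £105

AVC = 123 - 28y + 2y^2; minimized at y = 7, giving min AVC = £25. That is the shutdown price.
ATC = 648/y + 123 - 28y + 2y^2. Setting dATC/dy = −648/y^2 − 28 + 4y = 0 gives y = 9 (since 4·9^3 − 28·9^2 = 648).
min ATC = 648/9 + 123 − 28·9 + 2·9^2 = £105. That is the break-even price.
For £25 ≤ P < £105 the firm produces at a loss; below £25 it shuts down.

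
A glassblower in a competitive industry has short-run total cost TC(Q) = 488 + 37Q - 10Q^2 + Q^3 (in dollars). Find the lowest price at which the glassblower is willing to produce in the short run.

The firm shuts down when price falls below the minimum of average variable cost. AVC = VC/Q = 37 - 10Q + Q^2.
At the minimum of AVC, MC = AVC. MC = 37 - 20Q + 3Q^2; setting MC = AVC gives 2Q^2 - 10Q = 0, so Q = 5. min AVC = 12.
So the shutdown price is $12.

$12 per unit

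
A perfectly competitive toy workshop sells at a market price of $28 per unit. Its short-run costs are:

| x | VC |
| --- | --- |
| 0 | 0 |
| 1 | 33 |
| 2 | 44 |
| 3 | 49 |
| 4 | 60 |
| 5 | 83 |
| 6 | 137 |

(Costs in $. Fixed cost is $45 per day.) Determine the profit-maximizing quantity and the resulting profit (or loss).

x = 5; profit = $12

Profit at each row (π = 28x − TC): x=0: -45; x=1: -50; x=2: -33; x=3: -10; x=4: 7; x=5: 12; x=6: -14.
Profit is maximized at x = 5. AVC there is 83/5 = $16.60 ≤ P, so producing beats shutting down (which would give -$45).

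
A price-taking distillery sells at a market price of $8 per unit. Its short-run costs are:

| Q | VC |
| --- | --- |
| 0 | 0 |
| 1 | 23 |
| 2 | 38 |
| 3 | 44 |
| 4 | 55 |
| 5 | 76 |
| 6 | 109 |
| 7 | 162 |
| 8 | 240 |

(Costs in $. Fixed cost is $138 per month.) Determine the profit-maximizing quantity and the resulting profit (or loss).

Tabulate TR − TC: Q=0: -138; Q=1: -153; Q=2: -160; Q=3: -158; Q=4: -161; Q=5: -174; Q=6: -199; Q=7: -244; Q=8: -314.
Profit is highest at Q = 0. Equivalently, the lowest AVC in the table is 55/4 ≈ $13.75 at Q = 4, and P = $8 falls below it — price never covers variable cost, so the firm shuts down and loses only its fixed cost.

Q = 0 (shut down); profit = -$138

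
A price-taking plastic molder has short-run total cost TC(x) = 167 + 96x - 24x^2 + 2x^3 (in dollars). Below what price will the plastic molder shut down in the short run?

Short-run supply begins at min AVC. From VC = 96x - 24x^2 + 2x^3, AVC = 96 - 24x + 2x^2.
At the minimum of AVC, MC = AVC. MC = 96 - 48x + 6x^2; setting MC = AVC gives 4x^2 - 24x = 0, so x = 6. min AVC = 24.
For P < $24 the firm produces nothing.

$24 per unit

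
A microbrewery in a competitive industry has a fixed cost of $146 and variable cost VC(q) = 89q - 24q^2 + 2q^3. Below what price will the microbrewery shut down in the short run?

$17 per unit

Short-run supply begins at min AVC. From VC = 89q - 24q^2 + 2q^3, AVC = 89 - 24q + 2q^2.
At the minimum of AVC, MC = AVC. MC = 89 - 48q + 6q^2; setting MC = AVC gives 4q^2 - 24q = 0, so q = 6. min AVC = 17.
The firm shuts down for any P below $17.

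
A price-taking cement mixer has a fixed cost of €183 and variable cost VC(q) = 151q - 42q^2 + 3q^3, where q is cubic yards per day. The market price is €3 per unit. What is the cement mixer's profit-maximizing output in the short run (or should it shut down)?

Shut down

Strip out fixed cost: VC = 151q - 42q^2 + 3q^3. Then AVC = 151 - 42q + 3q^2 and MC = 151 - 84q + 9q^2.
The AVC parabola has its vertex at q = 42/6 = 7, where AVC = 151 - 42·7 + 3·7^2 = €4.
Since P = €3 < min AVC = €4, price fails to cover variable cost at any output.
The firm minimizes its loss by shutting down and losing only its fixed cost of €183.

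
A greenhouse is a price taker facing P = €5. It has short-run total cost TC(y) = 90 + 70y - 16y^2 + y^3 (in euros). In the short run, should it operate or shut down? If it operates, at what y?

Shut down

From TC, MC = TC'(y) = 70 - 32y + 3y^2 and AVC = VC/y = 70 - 16y + y^2.
The AVC parabola has its vertex at y = 16/2 = 8, where AVC = 70 - 16·8 + 8^2 = €6.
With P < min AVC (€5 < €6), every unit sold adds to the loss.
Best response: produce nothing and absorb the €90 fixed cost.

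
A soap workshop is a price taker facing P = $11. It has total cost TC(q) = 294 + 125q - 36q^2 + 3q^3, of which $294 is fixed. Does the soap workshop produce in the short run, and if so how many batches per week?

Shut down

Strip out fixed cost: VC = 125q - 36q^2 + 3q^3. Then AVC = 125 - 36q + 3q^2 and MC = 125 - 72q + 9q^2.
The AVC parabola has its vertex at q = 36/6 = 6, where AVC = 125 - 36·6 + 3·6^2 = $17.
Since P = $11 < min AVC = $17, price fails to cover variable cost at any output.
Shutting down limits the loss to fixed cost, $294.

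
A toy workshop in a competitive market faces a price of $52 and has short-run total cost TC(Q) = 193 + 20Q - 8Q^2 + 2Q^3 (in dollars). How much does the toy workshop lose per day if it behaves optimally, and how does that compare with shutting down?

Profit = -$65 at Q = 4

AVC = 20 - 8Q + 2Q^2 has its minimum $12 at Q = 2; price $52 clears that bar, so the firm operates.
MC = 20 - 16Q + 6Q^2. Setting P = MC and taking the root on the rising branch gives Q* = 4.
TR = 52·4 = 208. TC = 193 + 80 = 273. Profit = 208 − 273 = -$65.
Shutting down would mean losing the fixed cost of $193, so operating at a loss of $65 is better by $128.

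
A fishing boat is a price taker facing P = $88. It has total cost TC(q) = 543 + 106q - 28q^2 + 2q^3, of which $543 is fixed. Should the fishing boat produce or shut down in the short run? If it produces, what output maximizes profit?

Produce at q = 9

Strip out fixed cost: VC = 106q - 28q^2 + 2q^3. Then AVC = 106 - 28q + 2q^2 and MC = 106 - 56q + 6q^2.
AVC is minimized where dAVC/dq = -28 + 4q = 0, at q = 7; min AVC = 106 - 28·7 + 2·7^2 = $8.
Since P = $88 ≥ min AVC = $8, price covers variable cost and the firm should produce.
Solving P = MC: 18 - 56q + 6q^2 = 0 ⇒ q = 1/3 or 9. On the upward-sloping branch, q* = 9.
Check: AVC at q = 9 is $16 ≤ P, so revenue covers variable cost.
Profit = P·q − TC = 88·9 − 687 = $105.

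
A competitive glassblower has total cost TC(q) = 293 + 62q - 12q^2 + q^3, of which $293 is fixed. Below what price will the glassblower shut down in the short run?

The firm shuts down when price falls below the minimum of average variable cost. AVC = VC/q = 62 - 12q + q^2.
dAVC/dq = -12 + 2q = 0 gives q = 6. min AVC = 62 - 12·6 + 6^2 = 26.
So the shutdown price is $26.

$26 per unit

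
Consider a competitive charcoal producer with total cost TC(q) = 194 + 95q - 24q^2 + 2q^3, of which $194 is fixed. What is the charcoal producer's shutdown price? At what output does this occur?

Short-run supply begins at min AVC. From VC = 95q - 24q^2 + 2q^3, AVC = 95 - 24q + 2q^2.
At the minimum of AVC, MC = AVC. MC = 95 - 48q + 6q^2; setting MC = AVC gives 4q^2 - 24q = 0, so q = 6. min AVC = 23.
For P < $23 the firm produces nothing.

$23 per unit, at q = 6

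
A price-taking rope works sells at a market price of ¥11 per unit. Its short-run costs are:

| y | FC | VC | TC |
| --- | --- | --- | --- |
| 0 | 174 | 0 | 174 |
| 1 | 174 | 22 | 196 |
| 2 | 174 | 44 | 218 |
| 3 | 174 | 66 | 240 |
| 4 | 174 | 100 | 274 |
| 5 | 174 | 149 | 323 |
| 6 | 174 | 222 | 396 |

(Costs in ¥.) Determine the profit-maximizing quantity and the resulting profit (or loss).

y = 0 (shut down); profit = -¥174

Profit at each row (π = 11y − TC): y=0: -174; y=1: -185; y=2: -196; y=3: -207; y=4: -230; y=5: -268; y=6: -330.
Profit is highest at y = 0. Equivalently, the lowest AVC in the table is 22/1 ≈ ¥22 at y = 1, and P = ¥11 falls below it — price never covers variable cost, so the firm shuts down and loses only its fixed cost.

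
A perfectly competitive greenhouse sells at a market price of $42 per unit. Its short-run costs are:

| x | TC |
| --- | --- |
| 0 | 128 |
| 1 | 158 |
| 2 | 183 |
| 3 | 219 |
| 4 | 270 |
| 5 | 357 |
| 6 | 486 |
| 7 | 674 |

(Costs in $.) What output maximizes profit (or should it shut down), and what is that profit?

x = 3; profit = -$93

Profit at each row (π = 42x − TC): x=0: -128; x=1: -116; x=2: -99; x=3: -93; x=4: -102; x=5: -147; x=6: -234; x=7: -380.
Profit is maximized at x = 3. AVC there is 91/3 = $30.33 ≤ P, so producing beats shutting down (which would give -$128).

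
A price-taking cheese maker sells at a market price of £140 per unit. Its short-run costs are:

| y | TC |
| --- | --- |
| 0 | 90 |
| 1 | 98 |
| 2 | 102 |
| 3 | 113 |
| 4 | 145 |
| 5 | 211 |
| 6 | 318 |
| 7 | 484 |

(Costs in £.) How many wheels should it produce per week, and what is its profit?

y = 6; profit = £522

Compute π = P·y − TC at each output: y=0: -90; y=1: 42; y=2: 178; y=3: 307; y=4: 415; y=5: 489; y=6: 522; y=7: 496.
Profit is maximized at y = 6. AVC there is 228/6 = £38 ≤ P, so producing beats shutting down (which would give -£90).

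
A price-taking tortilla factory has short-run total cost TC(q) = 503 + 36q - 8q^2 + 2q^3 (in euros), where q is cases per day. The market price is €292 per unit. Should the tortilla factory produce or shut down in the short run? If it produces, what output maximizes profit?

Strip out fixed cost: VC = 36q - 8q^2 + 2q^3. Then AVC = 36 - 8q + 2q^2 and MC = 36 - 16q + 6q^2.
AVC hits its minimum where MC = AVC, at q = 2, giving min AVC = 36 - 8·2 + 2·2^2 = €28.
P = €292 exceeds min AVC = €28, so the firm stays open.
P = MC gives -256 - 16q + 6q^2 = 0, with roots -16/3 and 8. Take the larger (rising MC): q* = 8.
Check: AVC at q = 8 is €100 ≤ P, so revenue covers variable cost.
Profit = P·q − TC = 292·8 − 1303 = €1033.

Produce at q = 8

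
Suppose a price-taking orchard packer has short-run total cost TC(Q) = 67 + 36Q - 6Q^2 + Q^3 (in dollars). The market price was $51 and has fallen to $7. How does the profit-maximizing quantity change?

Output falls from 5 to 0 (the firm shuts down)

AVC = 36 - 6Q + Q^2, minimized at Q = 3 where min AVC = $27. MC = 36 - 12Q + 3Q^2.
With P = $51 above the shutdown price, P = MC gives Q = 5.
At P = $7 < min AVC = $27, price no longer covers variable cost at any output, so the firm shuts down: Q = 0.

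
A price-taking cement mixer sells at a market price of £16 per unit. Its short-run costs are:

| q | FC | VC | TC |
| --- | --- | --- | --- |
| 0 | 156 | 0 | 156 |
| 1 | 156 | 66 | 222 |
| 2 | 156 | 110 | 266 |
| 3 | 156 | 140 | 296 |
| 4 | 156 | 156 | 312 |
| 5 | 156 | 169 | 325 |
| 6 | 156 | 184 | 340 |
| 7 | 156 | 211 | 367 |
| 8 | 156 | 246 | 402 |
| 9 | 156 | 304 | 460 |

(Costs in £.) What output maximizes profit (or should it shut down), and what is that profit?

Tabulate TR − TC: q=0: -156; q=1: -206; q=2: -234; q=3: -248; q=4: -248; q=5: -245; q=6: -244; q=7: -255; q=8: -274; q=9: -316.
Profit is highest at q = 0. Equivalently, the lowest AVC in the table is 211/7 ≈ £30.14 at q = 7, and P = £16 falls below it — price never covers variable cost, so the firm shuts down and loses only its fixed cost.

q = 0 (shut down); profit = -£156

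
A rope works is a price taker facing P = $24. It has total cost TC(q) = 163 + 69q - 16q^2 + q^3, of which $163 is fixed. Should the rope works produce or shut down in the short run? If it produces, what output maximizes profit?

Produce at q = 9

From TC, MC = TC'(q) = 69 - 32q + 3q^2 and AVC = VC/q = 69 - 16q + q^2.
The AVC parabola has its vertex at q = 16/2 = 8, where AVC = 69 - 16·8 + 8^2 = $5.
P = $24 exceeds min AVC = $5, so the firm stays open.
P = MC gives 45 - 32q + 3q^2 = 0, with roots 5/3 and 9. Take the larger (rising MC): q* = 9.
Check: AVC at q = 9 is $6 ≤ P, so revenue covers variable cost.
Profit = P·q − TC = 24·9 − 217 = -$1, a loss, but smaller than the $163 fixed cost the firm would lose by shutting down.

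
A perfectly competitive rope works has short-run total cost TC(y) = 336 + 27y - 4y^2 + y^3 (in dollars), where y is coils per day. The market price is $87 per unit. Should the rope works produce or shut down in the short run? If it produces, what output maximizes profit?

Strip out fixed cost: VC = 27y - 4y^2 + y^3. Then AVC = 27 - 4y + y^2 and MC = 27 - 8y + 3y^2.
AVC hits its minimum where MC = AVC, at y = 2, giving min AVC = 27 - 4·2 + 2^2 = $23.
Since P = $87 ≥ min AVC = $23, price covers variable cost and the firm should produce.
Solving P = MC: -60 - 8y + 3y^2 = 0 ⇒ y = -10/3 or 6. On the upward-sloping branch, y* = 6.
Check: AVC at y = 6 is $39 ≤ P, so revenue covers variable cost.
Profit = P·y − TC = 87·6 − 570 = -$48, a loss, but smaller than the $336 fixed cost the firm would lose by shutting down.

Produce at y = 6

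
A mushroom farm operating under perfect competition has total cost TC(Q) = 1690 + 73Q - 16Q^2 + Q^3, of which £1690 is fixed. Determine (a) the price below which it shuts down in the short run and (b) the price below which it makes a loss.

Shutdown price = £9; break-even price = £164

AVC = 73 - 16Q + Q^2; minimized at Q = 8, giving min AVC = £9. That is the shutdown price.
ATC = 1690/Q + 73 - 16Q + Q^2. Setting dATC/dQ = −1690/Q^2 − 16 + 2Q = 0 gives Q = 13 (since 2·13^3 − 16·13^2 = 1690).
min ATC = 1690/13 + 73 − 16·13 + 13^2 = £164. That is the break-even price.
Between these two prices the firm operates at a loss; above £164 it earns a profit.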